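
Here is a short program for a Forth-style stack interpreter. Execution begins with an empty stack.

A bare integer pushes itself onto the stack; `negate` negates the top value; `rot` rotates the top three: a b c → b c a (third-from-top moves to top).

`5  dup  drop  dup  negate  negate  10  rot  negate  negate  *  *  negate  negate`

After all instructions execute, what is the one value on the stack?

5      -> 5
dup    -> 5 5
drop   -> 5
dup    -> 5 5
negate -> 5 -5
negate -> 5 5
10     -> 5 5 10
rot    -> 5 10 5
negate -> 5 10 -5
negate -> 5 10 5
*      -> 5 50
*      -> 250
negate -> -250
negate -> 250

250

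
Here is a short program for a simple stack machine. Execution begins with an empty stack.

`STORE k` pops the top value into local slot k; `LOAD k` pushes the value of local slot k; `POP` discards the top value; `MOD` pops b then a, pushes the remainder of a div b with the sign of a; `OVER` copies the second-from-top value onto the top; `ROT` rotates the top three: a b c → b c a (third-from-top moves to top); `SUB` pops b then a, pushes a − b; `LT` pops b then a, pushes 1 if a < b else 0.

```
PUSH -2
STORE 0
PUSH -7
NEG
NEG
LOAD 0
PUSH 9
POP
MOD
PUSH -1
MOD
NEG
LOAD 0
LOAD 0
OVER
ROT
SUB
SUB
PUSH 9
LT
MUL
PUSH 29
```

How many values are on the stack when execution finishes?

2

PUSH -2 : -2
STORE 0 : (empty)
PUSH -7 : -7
NEG     : 7
NEG     : -7
LOAD 0  : -7 -2
PUSH 9  : -7 -2 9
POP     : -7 -2
MOD     : -1
PUSH -1 : -1 -1
MOD     : 0
NEG     : 0
LOAD 0  : 0 -2
LOAD 0  : 0 -2 -2
OVER    : 0 -2 -2 -2
ROT     : 0 -2 -2 -2
SUB     : 0 -2 0
SUB     : 0 -2
PUSH 9  : 0 -2 9
LT      : 0 1
MUL     : 0
PUSH 29 : 0 29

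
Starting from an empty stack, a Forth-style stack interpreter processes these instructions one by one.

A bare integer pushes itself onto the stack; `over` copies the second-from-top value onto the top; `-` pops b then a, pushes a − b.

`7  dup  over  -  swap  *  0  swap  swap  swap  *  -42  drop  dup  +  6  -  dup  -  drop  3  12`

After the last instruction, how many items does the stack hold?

7    -> 7
dup  -> 7 7
over -> 7 7 7
-    -> 7 0
swap -> 0 7
*    -> 0
0    -> 0 0
swap -> 0 0
swap -> 0 0
swap -> 0 0
*    -> 0
-42  -> 0 -42
drop -> 0
dup  -> 0 0
+    -> 0
6    -> 0 6
-    -> -6
dup  -> -6 -6
-    -> 0
drop -> (empty)
3    -> 3
12   -> 3 12

2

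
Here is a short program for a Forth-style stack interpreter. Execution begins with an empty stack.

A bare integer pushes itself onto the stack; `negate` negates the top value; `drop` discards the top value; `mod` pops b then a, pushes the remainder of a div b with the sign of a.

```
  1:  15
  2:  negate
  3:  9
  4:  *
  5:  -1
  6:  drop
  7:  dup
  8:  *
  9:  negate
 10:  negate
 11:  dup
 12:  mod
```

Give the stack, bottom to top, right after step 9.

15     -> [15]
negate -> [-15]
9      -> [-15, 9]
*      -> [-135]
-1     -> [-135, -1]
drop   -> [-135]
dup    -> [-135, -135]
*      -> [18225]
negate -> [-18225]

[-18225]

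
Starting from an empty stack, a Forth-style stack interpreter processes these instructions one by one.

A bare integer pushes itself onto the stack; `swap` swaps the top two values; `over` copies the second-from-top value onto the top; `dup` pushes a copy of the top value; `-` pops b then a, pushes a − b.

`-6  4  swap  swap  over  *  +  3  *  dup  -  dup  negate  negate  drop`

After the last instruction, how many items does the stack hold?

-6      -6
4       -6 4
swap    4 -6
swap    -6 4
over    -6 4 -6
*       -6 -24
+       -30
3       -30 3
*       -90
dup     -90 -90
-       0
dup     0 0
negate  0 0
negate  0 0
drop    0

1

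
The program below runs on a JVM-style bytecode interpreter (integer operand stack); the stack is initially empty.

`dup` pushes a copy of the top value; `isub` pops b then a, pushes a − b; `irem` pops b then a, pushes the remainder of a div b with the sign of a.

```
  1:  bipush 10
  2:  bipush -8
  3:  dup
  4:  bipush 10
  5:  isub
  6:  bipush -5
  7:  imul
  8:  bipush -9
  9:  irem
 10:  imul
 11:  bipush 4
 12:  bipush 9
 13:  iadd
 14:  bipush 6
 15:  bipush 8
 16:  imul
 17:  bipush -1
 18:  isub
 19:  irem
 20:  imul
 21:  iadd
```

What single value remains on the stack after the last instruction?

10

bipush 10 : [10]
bipush -8 : [10, -8]
dup       : [10, -8, -8]
bipush 10 : [10, -8, -8, 10]
isub      : [10, -8, -18]
bipush -5 : [10, -8, -18, -5]
imul      : [10, -8, 90]
bipush -9 : [10, -8, 90, -9]
irem      : [10, -8, 0]
imul      : [10, 0]
bipush 4  : [10, 0, 4]
bipush 9  : [10, 0, 4, 9]
iadd      : [10, 0, 13]
bipush 6  : [10, 0, 13, 6]
bipush 8  : [10, 0, 13, 6, 8]
imul      : [10, 0, 13, 48]
bipush -1 : [10, 0, 13, 48, -1]
isub      : [10, 0, 13, 49]
irem      : [10, 0, 13]
imul      : [10, 0]
iadd      : [10]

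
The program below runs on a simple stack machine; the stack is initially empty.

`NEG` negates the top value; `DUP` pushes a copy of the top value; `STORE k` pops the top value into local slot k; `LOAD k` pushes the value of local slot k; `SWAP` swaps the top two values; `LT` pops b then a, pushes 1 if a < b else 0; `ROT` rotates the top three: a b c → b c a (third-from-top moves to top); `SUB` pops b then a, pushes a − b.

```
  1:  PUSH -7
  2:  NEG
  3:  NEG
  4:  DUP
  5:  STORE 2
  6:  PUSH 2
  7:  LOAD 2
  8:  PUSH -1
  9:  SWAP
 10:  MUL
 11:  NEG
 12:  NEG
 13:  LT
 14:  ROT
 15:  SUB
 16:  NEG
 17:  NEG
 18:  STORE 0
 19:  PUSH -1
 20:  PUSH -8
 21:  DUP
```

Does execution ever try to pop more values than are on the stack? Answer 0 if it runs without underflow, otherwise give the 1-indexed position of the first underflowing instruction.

PUSH -7 → -7
NEG     → 7
NEG     → -7
DUP     → -7 -7
STORE 2 → -7
PUSH 2  → -7 2
LOAD 2  → -7 2 -7
PUSH -1 → -7 2 -7 -1
SWAP    → -7 2 -1 -7
MUL     → -7 2 7
NEG     → -7 2 -7
NEG     → -7 2 7
LT      → -7 1
ROT  — needs 3 operands, stack has 2 → underflow

14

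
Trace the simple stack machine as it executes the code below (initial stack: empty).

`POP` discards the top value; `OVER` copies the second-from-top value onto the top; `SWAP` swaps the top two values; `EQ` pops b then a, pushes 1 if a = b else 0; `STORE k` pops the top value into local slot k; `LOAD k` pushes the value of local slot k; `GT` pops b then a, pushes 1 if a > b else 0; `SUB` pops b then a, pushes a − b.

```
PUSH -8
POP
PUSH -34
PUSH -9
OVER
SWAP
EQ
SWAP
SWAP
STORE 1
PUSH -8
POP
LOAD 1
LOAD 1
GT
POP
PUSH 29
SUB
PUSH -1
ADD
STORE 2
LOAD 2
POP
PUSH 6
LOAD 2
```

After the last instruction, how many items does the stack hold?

PUSH -8  → [-8]
POP      → []
PUSH -34 → [-34]
PUSH -9  → [-34, -9]
OVER     → [-34, -9, -34]
SWAP     → [-34, -34, -9]
EQ       → [-34, 0]
SWAP     → [0, -34]
SWAP     → [-34, 0]
STORE 1  → [-34]
PUSH -8  → [-34, -8]
POP      → [-34]
LOAD 1   → [-34, 0]
LOAD 1   → [-34, 0, 0]
GT       → [-34, 0]
POP      → [-34]
PUSH 29  → [-34, 29]
SUB      → [-63]
PUSH -1  → [-63, -1]
ADD      → [-64]
STORE 2  → []
LOAD 2   → [-64]
POP      → []
PUSH 6   → [6]
LOAD 2   → [6, -64]

2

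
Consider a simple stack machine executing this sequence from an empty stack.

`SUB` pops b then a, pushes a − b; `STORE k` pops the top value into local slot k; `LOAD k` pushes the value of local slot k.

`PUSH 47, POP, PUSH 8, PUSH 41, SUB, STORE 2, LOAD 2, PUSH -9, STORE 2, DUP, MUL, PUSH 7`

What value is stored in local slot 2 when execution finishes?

PUSH 47 → 47
POP     → (empty)
PUSH 8  → 8
PUSH 41 → 8 41
SUB     → -33
STORE 2 → (empty)
LOAD 2  → -33
PUSH -9 → -33 -9
STORE 2 → -33
DUP     → -33 -33
MUL     → 1089
PUSH 7  → 1089 7

-9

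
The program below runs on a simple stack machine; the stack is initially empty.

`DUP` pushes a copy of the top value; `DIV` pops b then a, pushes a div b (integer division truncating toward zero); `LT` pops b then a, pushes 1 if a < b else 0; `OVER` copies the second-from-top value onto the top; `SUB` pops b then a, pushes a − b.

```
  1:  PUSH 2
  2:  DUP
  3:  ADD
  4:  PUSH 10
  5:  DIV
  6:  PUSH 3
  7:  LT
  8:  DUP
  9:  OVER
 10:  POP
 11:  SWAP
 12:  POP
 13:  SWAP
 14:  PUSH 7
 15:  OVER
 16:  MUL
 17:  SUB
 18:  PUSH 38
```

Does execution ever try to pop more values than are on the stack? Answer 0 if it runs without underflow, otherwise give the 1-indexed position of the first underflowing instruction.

13

PUSH 2  -> 2
DUP     -> 2 2
ADD     -> 4
PUSH 10 -> 4 10
DIV     -> 0
PUSH 3  -> 0 3
LT      -> 1
DUP     -> 1 1
OVER    -> 1 1 1
POP     -> 1 1
SWAP    -> 1 1
POP     -> 1
SWAP  — needs 2 operands, stack has 1 → underflow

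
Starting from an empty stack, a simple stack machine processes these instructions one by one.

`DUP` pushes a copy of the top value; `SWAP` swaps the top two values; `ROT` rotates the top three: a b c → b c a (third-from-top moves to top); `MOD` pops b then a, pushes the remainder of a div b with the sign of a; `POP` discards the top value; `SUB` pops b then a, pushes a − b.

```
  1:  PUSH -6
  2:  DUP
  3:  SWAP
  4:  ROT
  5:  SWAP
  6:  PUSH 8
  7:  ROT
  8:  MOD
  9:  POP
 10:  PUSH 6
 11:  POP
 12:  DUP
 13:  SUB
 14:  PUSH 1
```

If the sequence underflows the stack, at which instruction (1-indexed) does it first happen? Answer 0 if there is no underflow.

PUSH -6  -6
DUP      -6 -6
SWAP     -6 -6
ROT  — needs 3 operands, stack has 2 → underflow

4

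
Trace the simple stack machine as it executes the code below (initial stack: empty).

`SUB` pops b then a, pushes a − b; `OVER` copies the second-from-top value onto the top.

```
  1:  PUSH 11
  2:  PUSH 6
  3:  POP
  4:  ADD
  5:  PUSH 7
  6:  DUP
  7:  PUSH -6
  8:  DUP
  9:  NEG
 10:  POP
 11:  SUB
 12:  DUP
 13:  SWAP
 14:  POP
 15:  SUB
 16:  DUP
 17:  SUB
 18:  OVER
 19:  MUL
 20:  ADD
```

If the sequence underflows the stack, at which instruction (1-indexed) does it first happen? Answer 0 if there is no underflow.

PUSH 11 → [11]
PUSH 6  → [11, 6]
POP     → [11]
ADD  — needs 2 operands, stack has 1 → underflow

4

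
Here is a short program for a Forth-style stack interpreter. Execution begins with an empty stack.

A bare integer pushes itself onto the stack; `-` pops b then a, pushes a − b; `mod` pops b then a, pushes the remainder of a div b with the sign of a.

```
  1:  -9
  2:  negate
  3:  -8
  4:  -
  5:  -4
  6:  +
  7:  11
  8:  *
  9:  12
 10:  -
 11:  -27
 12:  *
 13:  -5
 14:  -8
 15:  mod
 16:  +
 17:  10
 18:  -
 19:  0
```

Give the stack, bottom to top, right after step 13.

[-3537, -5]

-9      [-9]
negate  [9]
-8      [9, -8]
-       [17]
-4      [17, -4]
+       [13]
11      [13, 11]
*       [143]
12      [143, 12]
-       [131]
-27     [131, -27]
*       [-3537]
-5      [-3537, -5]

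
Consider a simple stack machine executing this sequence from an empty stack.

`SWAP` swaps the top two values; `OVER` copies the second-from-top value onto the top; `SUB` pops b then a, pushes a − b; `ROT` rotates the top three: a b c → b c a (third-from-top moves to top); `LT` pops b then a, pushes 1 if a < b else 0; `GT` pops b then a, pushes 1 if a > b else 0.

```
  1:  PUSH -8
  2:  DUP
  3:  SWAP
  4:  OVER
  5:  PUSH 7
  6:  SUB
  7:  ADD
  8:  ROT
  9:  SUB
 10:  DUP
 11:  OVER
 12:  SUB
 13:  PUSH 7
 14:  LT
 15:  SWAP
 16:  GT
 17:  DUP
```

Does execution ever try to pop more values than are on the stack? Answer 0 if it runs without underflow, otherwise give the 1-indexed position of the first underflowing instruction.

8

PUSH -8 -> [-8]
DUP     -> [-8, -8]
SWAP    -> [-8, -8]
OVER    -> [-8, -8, -8]
PUSH 7  -> [-8, -8, -8, 7]
SUB     -> [-8, -8, -15]
ADD     -> [-8, -23]
ROT  — needs 3 operands, stack has 2 → underflow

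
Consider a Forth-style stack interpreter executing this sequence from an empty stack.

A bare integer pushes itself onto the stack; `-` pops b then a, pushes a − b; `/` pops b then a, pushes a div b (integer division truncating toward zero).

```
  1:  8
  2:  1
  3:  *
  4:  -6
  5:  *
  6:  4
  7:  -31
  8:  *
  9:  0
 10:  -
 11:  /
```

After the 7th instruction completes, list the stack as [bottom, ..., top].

[-48, 4, -31]

8    [8]
1    [8, 1]
*    [8]
-6   [8, -6]
*    [-48]
4    [-48, 4]
-31  [-48, 4, -31]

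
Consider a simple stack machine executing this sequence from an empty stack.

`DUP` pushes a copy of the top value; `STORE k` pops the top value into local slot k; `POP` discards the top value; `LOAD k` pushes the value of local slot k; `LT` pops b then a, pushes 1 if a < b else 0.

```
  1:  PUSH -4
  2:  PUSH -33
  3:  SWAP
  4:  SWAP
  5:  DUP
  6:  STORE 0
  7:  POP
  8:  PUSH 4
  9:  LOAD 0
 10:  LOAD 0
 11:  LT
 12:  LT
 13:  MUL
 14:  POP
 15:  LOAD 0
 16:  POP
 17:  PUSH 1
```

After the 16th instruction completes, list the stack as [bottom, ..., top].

[]

PUSH -4  → [-4]
PUSH -33 → [-4, -33]
SWAP     → [-33, -4]
SWAP     → [-4, -33]
DUP      → [-4, -33, -33]
STORE 0  → [-4, -33]
POP      → [-4]
PUSH 4   → [-4, 4]
LOAD 0   → [-4, 4, -33]
LOAD 0   → [-4, 4, -33, -33]
LT       → [-4, 4, 0]
LT       → [-4, 0]
MUL      → [0]
POP      → []
LOAD 0   → [-33]
POP      → []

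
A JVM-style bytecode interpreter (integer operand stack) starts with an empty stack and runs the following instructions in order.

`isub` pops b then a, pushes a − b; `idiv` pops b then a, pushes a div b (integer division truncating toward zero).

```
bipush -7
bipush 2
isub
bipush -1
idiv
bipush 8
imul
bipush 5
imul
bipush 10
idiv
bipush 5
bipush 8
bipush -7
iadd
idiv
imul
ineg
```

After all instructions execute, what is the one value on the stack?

-180

bipush -7 -> -7
bipush 2  -> -7 2
isub      -> -9
bipush -1 -> -9 -1
idiv      -> 9
bipush 8  -> 9 8
imul      -> 72
bipush 5  -> 72 5
imul      -> 360
bipush 10 -> 360 10
idiv      -> 36
bipush 5  -> 36 5
bipush 8  -> 36 5 8
bipush -7 -> 36 5 8 -7
iadd      -> 36 5 1
idiv      -> 36 5
imul      -> 180
ineg      -> -180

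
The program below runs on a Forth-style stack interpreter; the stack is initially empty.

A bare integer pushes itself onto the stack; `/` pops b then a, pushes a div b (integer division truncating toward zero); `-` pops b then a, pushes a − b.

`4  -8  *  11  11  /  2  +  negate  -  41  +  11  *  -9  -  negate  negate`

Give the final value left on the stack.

141

4       [4]
-8      [4, -8]
*       [-32]
11      [-32, 11]
11      [-32, 11, 11]
/       [-32, 1]
2       [-32, 1, 2]
+       [-32, 3]
negate  [-32, -3]
-       [-29]
41      [-29, 41]
+       [12]
11      [12, 11]
*       [132]
-9      [132, -9]
-       [141]
negate  [-141]
negate  [141]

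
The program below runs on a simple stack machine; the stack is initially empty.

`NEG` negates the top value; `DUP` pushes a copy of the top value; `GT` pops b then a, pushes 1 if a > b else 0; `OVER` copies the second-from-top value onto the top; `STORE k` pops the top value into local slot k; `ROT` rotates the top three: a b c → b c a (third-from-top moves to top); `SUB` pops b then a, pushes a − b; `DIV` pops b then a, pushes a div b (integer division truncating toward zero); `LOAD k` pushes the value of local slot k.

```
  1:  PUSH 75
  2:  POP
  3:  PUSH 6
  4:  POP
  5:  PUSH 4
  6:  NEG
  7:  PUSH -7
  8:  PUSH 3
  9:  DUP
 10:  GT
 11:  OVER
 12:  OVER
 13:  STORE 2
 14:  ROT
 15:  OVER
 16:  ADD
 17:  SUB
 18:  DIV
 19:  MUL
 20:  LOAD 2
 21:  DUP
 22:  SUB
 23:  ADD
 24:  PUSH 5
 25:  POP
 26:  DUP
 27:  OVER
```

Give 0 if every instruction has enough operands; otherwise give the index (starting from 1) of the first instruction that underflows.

PUSH 75 : 75
POP     : (empty)
PUSH 6  : 6
POP     : (empty)
PUSH 4  : 4
NEG     : -4
PUSH -7 : -4 -7
PUSH 3  : -4 -7 3
DUP     : -4 -7 3 3
GT      : -4 -7 0
OVER    : -4 -7 0 -7
OVER    : -4 -7 0 -7 0
STORE 2 : -4 -7 0 -7
ROT     : -4 0 -7 -7
OVER    : -4 0 -7 -7 -7
ADD     : -4 0 -7 -14
SUB     : -4 0 7
DIV     : -4 0
MUL     : 0
LOAD 2  : 0 0
DUP     : 0 0 0
SUB     : 0 0
ADD     : 0
PUSH 5  : 0 5
POP     : 0
DUP     : 0 0
OVER    : 0 0 0

0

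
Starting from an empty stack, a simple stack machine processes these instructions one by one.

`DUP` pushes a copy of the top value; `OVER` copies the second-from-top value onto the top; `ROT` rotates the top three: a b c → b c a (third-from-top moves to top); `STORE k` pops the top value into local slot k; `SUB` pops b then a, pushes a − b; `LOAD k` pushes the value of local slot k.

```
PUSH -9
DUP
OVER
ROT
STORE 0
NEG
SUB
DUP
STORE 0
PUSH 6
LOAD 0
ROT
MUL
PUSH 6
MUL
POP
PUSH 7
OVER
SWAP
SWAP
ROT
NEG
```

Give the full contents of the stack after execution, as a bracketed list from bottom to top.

[7, 6, -6]

PUSH -9 → [-9]
DUP     → [-9, -9]
OVER    → [-9, -9, -9]
ROT     → [-9, -9, -9]
STORE 0 → [-9, -9]
NEG     → [-9, 9]
SUB     → [-18]
DUP     → [-18, -18]
STORE 0 → [-18]
PUSH 6  → [-18, 6]
LOAD 0  → [-18, 6, -18]
ROT     → [6, -18, -18]
MUL     → [6, 324]
PUSH 6  → [6, 324, 6]
MUL     → [6, 1944]
POP     → [6]
PUSH 7  → [6, 7]
OVER    → [6, 7, 6]
SWAP    → [6, 6, 7]
SWAP    → [6, 7, 6]
ROT     → [7, 6, 6]
NEG     → [7, 6, -6]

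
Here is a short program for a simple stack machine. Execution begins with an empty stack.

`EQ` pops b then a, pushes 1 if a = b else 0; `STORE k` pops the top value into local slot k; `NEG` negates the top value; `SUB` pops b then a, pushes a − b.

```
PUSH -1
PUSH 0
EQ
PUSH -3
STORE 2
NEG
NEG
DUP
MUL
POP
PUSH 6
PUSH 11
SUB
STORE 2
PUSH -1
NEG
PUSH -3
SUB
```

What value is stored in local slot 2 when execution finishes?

-5

PUSH -1 -> [-1]
PUSH 0  -> [-1, 0]
EQ      -> [0]
PUSH -3 -> [0, -3]
STORE 2 -> [0]
NEG     -> [0]
NEG     -> [0]
DUP     -> [0, 0]
MUL     -> [0]
POP     -> []
PUSH 6  -> [6]
PUSH 11 -> [6, 11]
SUB     -> [-5]
STORE 2 -> []
PUSH -1 -> [-1]
NEG     -> [1]
PUSH -3 -> [1, -3]
SUB     -> [4]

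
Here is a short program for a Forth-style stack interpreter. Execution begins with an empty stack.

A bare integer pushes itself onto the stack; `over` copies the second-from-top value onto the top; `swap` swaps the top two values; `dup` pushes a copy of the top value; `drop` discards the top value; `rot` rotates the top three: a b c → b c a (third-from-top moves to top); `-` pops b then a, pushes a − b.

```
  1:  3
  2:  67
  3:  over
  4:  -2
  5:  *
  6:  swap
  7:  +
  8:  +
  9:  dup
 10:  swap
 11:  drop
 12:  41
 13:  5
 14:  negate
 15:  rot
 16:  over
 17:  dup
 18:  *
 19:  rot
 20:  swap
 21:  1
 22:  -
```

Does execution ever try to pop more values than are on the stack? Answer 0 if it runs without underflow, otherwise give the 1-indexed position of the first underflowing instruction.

0

3      → [3]
67     → [3, 67]
over   → [3, 67, 3]
-2     → [3, 67, 3, -2]
*      → [3, 67, -6]
swap   → [3, -6, 67]
+      → [3, 61]
+      → [64]
dup    → [64, 64]
swap   → [64, 64]
drop   → [64]
41     → [64, 41]
5      → [64, 41, 5]
negate → [64, 41, -5]
rot    → [41, -5, 64]
over   → [41, -5, 64, -5]
dup    → [41, -5, 64, -5, -5]
*      → [41, -5, 64, 25]
rot    → [41, 64, 25, -5]
swap   → [41, 64, -5, 25]
1      → [41, 64, -5, 25, 1]
-      → [41, 64, -5, 24]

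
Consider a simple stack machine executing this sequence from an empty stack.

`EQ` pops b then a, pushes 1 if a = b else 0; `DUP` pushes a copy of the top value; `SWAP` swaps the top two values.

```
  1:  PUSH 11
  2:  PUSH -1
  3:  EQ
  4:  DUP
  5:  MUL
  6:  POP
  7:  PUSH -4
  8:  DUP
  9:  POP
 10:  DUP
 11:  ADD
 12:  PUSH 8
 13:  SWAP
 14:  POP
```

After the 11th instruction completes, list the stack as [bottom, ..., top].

PUSH 11  11
PUSH -1  11 -1
EQ       0
DUP      0 0
MUL      0
POP      (empty)
PUSH -4  -4
DUP      -4 -4
POP      -4
DUP      -4 -4
ADD      -8

[-8]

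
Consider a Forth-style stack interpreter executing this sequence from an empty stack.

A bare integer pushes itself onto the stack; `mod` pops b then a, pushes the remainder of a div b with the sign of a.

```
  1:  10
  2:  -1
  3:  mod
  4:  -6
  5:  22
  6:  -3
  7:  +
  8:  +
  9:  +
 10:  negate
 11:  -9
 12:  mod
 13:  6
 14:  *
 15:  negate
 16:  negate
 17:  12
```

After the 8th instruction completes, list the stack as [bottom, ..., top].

10  : [10]
-1  : [10, -1]
mod : [0]
-6  : [0, -6]
22  : [0, -6, 22]
-3  : [0, -6, 22, -3]
+   : [0, -6, 19]
+   : [0, 13]

[0, 13]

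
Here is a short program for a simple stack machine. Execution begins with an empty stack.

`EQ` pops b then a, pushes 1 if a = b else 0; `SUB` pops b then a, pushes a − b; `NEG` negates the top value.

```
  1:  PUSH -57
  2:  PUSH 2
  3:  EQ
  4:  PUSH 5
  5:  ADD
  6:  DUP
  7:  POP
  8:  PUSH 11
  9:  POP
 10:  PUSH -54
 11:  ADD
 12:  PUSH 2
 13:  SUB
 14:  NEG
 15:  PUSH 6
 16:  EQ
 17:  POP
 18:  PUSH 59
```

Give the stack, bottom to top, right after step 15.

[51, 6]

PUSH -57 -> [-57]
PUSH 2   -> [-57, 2]
EQ       -> [0]
PUSH 5   -> [0, 5]
ADD      -> [5]
DUP      -> [5, 5]
POP      -> [5]
PUSH 11  -> [5, 11]
POP      -> [5]
PUSH -54 -> [5, -54]
ADD      -> [-49]
PUSH 2   -> [-49, 2]
SUB      -> [-51]
NEG      -> [51]
PUSH 6   -> [51, 6]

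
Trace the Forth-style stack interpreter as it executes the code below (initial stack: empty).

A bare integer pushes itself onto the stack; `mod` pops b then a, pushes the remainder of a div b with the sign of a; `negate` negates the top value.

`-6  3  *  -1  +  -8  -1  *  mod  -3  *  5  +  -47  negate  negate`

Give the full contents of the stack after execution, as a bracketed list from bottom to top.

-6     → [-6]
3      → [-6, 3]
*      → [-18]
-1     → [-18, -1]
+      → [-19]
-8     → [-19, -8]
-1     → [-19, -8, -1]
*      → [-19, 8]
mod    → [-3]
-3     → [-3, -3]
*      → [9]
5      → [9, 5]
+      → [14]
-47    → [14, -47]
negate → [14, 47]
negate → [14, -47]

[14, -47]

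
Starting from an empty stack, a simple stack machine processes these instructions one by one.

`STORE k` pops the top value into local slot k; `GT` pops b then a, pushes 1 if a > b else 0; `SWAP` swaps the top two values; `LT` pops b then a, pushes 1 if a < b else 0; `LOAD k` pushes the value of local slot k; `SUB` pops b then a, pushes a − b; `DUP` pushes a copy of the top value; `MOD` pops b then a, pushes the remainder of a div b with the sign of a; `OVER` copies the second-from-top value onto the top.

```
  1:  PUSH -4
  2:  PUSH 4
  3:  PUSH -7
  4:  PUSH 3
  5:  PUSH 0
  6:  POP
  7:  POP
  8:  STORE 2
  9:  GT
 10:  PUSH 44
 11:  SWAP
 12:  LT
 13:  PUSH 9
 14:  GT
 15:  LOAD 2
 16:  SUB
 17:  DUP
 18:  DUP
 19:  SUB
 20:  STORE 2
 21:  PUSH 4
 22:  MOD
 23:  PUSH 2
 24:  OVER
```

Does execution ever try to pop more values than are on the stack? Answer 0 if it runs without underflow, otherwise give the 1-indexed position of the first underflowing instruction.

0

PUSH -4 : [-4]
PUSH 4  : [-4, 4]
PUSH -7 : [-4, 4, -7]
PUSH 3  : [-4, 4, -7, 3]
PUSH 0  : [-4, 4, -7, 3, 0]
POP     : [-4, 4, -7, 3]
POP     : [-4, 4, -7]
STORE 2 : [-4, 4]
GT      : [0]
PUSH 44 : [0, 44]
SWAP    : [44, 0]
LT      : [0]
PUSH 9  : [0, 9]
GT      : [0]
LOAD 2  : [0, -7]
SUB     : [7]
DUP     : [7, 7]
DUP     : [7, 7, 7]
SUB     : [7, 0]
STORE 2 : [7]
PUSH 4  : [7, 4]
MOD     : [3]
PUSH 2  : [3, 2]
OVER    : [3, 2, 3]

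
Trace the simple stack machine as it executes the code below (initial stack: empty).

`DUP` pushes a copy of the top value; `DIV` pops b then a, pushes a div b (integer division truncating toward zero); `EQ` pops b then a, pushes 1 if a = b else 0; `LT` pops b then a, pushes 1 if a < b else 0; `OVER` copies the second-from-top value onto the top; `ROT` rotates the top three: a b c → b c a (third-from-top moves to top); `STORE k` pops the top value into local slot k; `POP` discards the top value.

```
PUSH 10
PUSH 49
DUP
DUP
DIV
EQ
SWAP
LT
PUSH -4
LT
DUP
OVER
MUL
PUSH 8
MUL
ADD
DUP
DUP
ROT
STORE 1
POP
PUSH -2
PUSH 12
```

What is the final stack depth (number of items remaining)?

PUSH 10 -> 10
PUSH 49 -> 10 49
DUP     -> 10 49 49
DUP     -> 10 49 49 49
DIV     -> 10 49 1
EQ      -> 10 0
SWAP    -> 0 10
LT      -> 1
PUSH -4 -> 1 -4
LT      -> 0
DUP     -> 0 0
OVER    -> 0 0 0
MUL     -> 0 0
PUSH 8  -> 0 0 8
MUL     -> 0 0
ADD     -> 0
DUP     -> 0 0
DUP     -> 0 0 0
ROT     -> 0 0 0
STORE 1 -> 0 0
POP     -> 0
PUSH -2 -> 0 -2
PUSH 12 -> 0 -2 12

3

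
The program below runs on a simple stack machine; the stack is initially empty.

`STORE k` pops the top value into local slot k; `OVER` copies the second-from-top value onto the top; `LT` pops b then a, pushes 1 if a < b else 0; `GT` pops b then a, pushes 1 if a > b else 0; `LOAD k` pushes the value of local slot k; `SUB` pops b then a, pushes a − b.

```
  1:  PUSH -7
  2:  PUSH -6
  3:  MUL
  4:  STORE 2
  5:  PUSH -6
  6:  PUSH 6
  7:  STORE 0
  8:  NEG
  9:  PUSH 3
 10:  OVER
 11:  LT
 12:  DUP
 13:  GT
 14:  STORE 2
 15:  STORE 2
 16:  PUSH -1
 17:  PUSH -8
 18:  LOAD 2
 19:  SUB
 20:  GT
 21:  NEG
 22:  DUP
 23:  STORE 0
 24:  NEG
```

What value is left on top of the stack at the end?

PUSH -7  -7
PUSH -6  -7 -6
MUL      42
STORE 2  (empty)
PUSH -6  -6
PUSH 6   -6 6
STORE 0  -6
NEG      6
PUSH 3   6 3
OVER     6 3 6
LT       6 1
DUP      6 1 1
GT       6 0
STORE 2  6
STORE 2  (empty)
PUSH -1  -1
PUSH -8  -1 -8
LOAD 2   -1 -8 6
SUB      -1 -14
GT       1
NEG      -1
DUP      -1 -1
STORE 0  -1
NEG      1

1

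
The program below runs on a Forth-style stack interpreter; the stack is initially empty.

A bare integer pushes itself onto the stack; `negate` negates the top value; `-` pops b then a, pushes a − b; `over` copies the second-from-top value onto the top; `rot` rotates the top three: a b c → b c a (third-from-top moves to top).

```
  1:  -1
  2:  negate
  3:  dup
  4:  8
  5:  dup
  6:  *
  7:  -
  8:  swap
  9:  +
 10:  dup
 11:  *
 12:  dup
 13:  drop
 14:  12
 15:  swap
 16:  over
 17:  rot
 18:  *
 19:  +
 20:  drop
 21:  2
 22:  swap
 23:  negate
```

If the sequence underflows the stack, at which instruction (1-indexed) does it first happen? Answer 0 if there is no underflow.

22

-1      [-1]
negate  [1]
dup     [1, 1]
8       [1, 1, 8]
dup     [1, 1, 8, 8]
*       [1, 1, 64]
-       [1, -63]
swap    [-63, 1]
+       [-62]
dup     [-62, -62]
*       [3844]
dup     [3844, 3844]
drop    [3844]
12      [3844, 12]
swap    [12, 3844]
over    [12, 3844, 12]
rot     [3844, 12, 12]
*       [3844, 144]
+       [3988]
drop    []
2       [2]
swap  — needs 2 operands, stack has 1 → underflow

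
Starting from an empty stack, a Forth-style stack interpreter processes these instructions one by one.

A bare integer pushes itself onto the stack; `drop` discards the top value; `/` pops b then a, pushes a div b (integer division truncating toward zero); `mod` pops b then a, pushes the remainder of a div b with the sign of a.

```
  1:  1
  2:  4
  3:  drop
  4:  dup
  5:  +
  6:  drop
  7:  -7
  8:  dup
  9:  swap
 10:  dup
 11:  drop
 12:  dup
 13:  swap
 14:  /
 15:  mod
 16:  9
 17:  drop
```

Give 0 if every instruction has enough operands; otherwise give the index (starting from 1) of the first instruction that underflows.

0

1     [1]
4     [1, 4]
drop  [1]
dup   [1, 1]
+     [2]
drop  []
-7    [-7]
dup   [-7, -7]
swap  [-7, -7]
dup   [-7, -7, -7]
drop  [-7, -7]
dup   [-7, -7, -7]
swap  [-7, -7, -7]
/     [-7, 1]
mod   [0]
9     [0, 9]
drop  [0]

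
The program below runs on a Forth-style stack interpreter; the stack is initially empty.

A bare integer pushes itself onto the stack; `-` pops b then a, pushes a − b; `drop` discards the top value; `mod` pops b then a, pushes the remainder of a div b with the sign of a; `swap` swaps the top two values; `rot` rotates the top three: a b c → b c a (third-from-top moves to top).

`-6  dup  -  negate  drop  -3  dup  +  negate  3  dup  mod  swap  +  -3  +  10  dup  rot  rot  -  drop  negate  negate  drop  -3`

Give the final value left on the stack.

-6     : -6
dup    : -6 -6
-      : 0
negate : 0
drop   : (empty)
-3     : -3
dup    : -3 -3
+      : -6
negate : 6
3      : 6 3
dup    : 6 3 3
mod    : 6 0
swap   : 0 6
+      : 6
-3     : 6 -3
+      : 3
10     : 3 10
dup    : 3 10 10
rot    : 10 10 3
rot    : 10 3 10
-      : 10 -7
drop   : 10
negate : -10
negate : 10
drop   : (empty)
-3     : -3

-3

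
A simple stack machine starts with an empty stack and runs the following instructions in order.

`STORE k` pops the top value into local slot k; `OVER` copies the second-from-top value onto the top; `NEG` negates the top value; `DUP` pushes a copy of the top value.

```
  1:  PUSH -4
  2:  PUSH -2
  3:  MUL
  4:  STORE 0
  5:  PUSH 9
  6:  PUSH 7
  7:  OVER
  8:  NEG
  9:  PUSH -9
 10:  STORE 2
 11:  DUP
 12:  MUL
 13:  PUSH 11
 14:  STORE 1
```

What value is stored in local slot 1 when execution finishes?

PUSH -4  [-4]
PUSH -2  [-4, -2]
MUL      [8]
STORE 0  []
PUSH 9   [9]
PUSH 7   [9, 7]
OVER     [9, 7, 9]
NEG      [9, 7, -9]
PUSH -9  [9, 7, -9, -9]
STORE 2  [9, 7, -9]
DUP      [9, 7, -9, -9]
MUL      [9, 7, 81]
PUSH 11  [9, 7, 81, 11]
STORE 1  [9, 7, 81]

11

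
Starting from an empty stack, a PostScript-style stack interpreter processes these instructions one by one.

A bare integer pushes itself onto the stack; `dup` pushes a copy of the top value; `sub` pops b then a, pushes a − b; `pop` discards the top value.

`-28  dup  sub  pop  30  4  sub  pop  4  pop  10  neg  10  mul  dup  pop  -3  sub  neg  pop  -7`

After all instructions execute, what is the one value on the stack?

-7

-28 → [-28]
dup → [-28, -28]
sub → [0]
pop → []
30  → [30]
4   → [30, 4]
sub → [26]
pop → []
4   → [4]
pop → []
10  → [10]
neg → [-10]
10  → [-10, 10]
mul → [-100]
dup → [-100, -100]
pop → [-100]
-3  → [-100, -3]
sub → [-97]
neg → [97]
pop → []
-7  → [-7]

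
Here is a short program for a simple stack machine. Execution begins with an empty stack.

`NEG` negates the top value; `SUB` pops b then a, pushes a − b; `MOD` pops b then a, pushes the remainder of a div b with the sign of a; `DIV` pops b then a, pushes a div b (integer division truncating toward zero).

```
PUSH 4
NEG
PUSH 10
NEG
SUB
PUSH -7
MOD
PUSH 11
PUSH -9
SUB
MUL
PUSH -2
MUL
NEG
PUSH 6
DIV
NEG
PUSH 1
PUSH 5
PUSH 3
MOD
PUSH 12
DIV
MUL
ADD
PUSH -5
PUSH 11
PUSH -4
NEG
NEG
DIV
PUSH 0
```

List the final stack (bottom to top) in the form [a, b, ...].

PUSH 4  → [4]
NEG     → [-4]
PUSH 10 → [-4, 10]
NEG     → [-4, -10]
SUB     → [6]
PUSH -7 → [6, -7]
MOD     → [6]
PUSH 11 → [6, 11]
PUSH -9 → [6, 11, -9]
SUB     → [6, 20]
MUL     → [120]
PUSH -2 → [120, -2]
MUL     → [-240]
NEG     → [240]
PUSH 6  → [240, 6]
DIV     → [40]
NEG     → [-40]
PUSH 1  → [-40, 1]
PUSH 5  → [-40, 1, 5]
PUSH 3  → [-40, 1, 5, 3]
MOD     → [-40, 1, 2]
PUSH 12 → [-40, 1, 2, 12]
DIV     → [-40, 1, 0]
MUL     → [-40, 0]
ADD     → [-40]
PUSH -5 → [-40, -5]
PUSH 11 → [-40, -5, 11]
PUSH -4 → [-40, -5, 11, -4]
NEG     → [-40, -5, 11, 4]
NEG     → [-40, -5, 11, -4]
DIV     → [-40, -5, -2]
PUSH 0  → [-40, -5, -2, 0]

[-40, -5, -2, 0]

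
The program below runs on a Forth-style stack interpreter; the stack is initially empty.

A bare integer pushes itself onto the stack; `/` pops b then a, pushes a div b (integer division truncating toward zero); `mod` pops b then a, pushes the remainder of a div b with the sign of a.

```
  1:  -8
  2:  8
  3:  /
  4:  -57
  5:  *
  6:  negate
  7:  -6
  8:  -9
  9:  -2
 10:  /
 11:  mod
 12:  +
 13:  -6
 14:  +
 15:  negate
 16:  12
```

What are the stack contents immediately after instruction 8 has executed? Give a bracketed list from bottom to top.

[-57, -6, -9]

-8     → [-8]
8      → [-8, 8]
/      → [-1]
-57    → [-1, -57]
*      → [57]
negate → [-57]
-6     → [-57, -6]
-9     → [-57, -6, -9]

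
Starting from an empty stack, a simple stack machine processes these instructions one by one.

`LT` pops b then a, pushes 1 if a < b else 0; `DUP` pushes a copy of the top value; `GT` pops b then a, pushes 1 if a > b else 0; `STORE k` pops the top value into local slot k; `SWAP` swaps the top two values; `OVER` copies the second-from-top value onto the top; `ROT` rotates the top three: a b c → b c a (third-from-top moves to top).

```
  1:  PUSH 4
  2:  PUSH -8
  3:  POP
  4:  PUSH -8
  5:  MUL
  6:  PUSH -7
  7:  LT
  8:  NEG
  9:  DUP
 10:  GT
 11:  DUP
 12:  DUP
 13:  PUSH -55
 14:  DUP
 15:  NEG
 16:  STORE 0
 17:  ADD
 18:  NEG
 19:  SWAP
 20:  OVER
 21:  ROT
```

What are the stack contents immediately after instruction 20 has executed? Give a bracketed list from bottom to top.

PUSH 4   : [4]
PUSH -8  : [4, -8]
POP      : [4]
PUSH -8  : [4, -8]
MUL      : [-32]
PUSH -7  : [-32, -7]
LT       : [1]
NEG      : [-1]
DUP      : [-1, -1]
GT       : [0]
DUP      : [0, 0]
DUP      : [0, 0, 0]
PUSH -55 : [0, 0, 0, -55]
DUP      : [0, 0, 0, -55, -55]
NEG      : [0, 0, 0, -55, 55]
STORE 0  : [0, 0, 0, -55]
ADD      : [0, 0, -55]
NEG      : [0, 0, 55]
SWAP     : [0, 55, 0]
OVER     : [0, 55, 0, 55]

[0, 55, 0, 55]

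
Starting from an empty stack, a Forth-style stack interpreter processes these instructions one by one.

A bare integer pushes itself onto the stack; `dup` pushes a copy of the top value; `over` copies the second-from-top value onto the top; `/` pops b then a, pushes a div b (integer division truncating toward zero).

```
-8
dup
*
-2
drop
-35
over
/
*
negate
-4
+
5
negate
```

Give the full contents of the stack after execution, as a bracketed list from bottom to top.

-8     : -8
dup    : -8 -8
*      : 64
-2     : 64 -2
drop   : 64
-35    : 64 -35
over   : 64 -35 64
/      : 64 0
*      : 0
negate : 0
-4     : 0 -4
+      : -4
5      : -4 5
negate : -4 -5

[-4, -5]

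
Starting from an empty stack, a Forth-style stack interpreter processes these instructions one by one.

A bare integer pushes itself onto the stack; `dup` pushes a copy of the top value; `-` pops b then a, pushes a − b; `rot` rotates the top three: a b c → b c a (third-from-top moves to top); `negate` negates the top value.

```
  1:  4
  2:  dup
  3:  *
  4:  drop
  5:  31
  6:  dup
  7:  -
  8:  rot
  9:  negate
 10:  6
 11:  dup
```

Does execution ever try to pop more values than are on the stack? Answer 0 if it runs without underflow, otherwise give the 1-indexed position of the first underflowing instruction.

4    : [4]
dup  : [4, 4]
*    : [16]
drop : []
31   : [31]
dup  : [31, 31]
-    : [0]
rot  — needs 3 operands, stack has 1 → underflow

8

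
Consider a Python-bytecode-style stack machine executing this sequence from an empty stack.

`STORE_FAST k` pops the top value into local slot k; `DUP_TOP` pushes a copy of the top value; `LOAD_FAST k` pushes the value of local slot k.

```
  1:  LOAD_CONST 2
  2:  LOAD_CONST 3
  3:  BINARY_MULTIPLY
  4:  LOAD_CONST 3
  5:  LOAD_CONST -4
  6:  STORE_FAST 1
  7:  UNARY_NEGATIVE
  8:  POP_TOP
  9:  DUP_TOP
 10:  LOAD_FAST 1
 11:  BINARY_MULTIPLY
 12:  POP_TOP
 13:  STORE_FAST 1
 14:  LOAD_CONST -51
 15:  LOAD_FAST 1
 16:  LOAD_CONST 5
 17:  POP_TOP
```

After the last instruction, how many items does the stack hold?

2

LOAD_CONST 2    -> 2
LOAD_CONST 3    -> 2 3
BINARY_MULTIPLY -> 6
LOAD_CONST 3    -> 6 3
LOAD_CONST -4   -> 6 3 -4
STORE_FAST 1    -> 6 3
UNARY_NEGATIVE  -> 6 -3
POP_TOP         -> 6
DUP_TOP         -> 6 6
LOAD_FAST 1     -> 6 6 -4
BINARY_MULTIPLY -> 6 -24
POP_TOP         -> 6
STORE_FAST 1    -> (empty)
LOAD_CONST -51  -> -51
LOAD_FAST 1     -> -51 6
LOAD_CONST 5    -> -51 6 5
POP_TOP         -> -51 6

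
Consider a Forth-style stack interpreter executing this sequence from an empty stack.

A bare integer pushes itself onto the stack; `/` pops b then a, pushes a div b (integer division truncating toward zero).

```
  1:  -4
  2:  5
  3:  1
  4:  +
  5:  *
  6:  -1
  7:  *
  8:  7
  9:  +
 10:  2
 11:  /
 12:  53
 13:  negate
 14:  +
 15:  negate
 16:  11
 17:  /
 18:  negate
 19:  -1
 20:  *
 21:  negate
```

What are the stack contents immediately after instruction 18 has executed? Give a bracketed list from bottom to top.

-4      [-4]
5       [-4, 5]
1       [-4, 5, 1]
+       [-4, 6]
*       [-24]
-1      [-24, -1]
*       [24]
7       [24, 7]
+       [31]
2       [31, 2]
/       [15]
53      [15, 53]
negate  [15, -53]
+       [-38]
negate  [38]
11      [38, 11]
/       [3]
negate  [-3]

[-3]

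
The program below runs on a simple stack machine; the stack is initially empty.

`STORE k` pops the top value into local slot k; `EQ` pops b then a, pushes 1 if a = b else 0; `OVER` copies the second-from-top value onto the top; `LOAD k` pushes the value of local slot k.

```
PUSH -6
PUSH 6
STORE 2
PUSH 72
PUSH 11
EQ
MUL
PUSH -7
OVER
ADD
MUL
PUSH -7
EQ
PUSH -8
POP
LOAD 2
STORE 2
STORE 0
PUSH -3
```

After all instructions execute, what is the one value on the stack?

-3

PUSH -6  -6
PUSH 6   -6 6
STORE 2  -6
PUSH 72  -6 72
PUSH 11  -6 72 11
EQ       -6 0
MUL      0
PUSH -7  0 -7
OVER     0 -7 0
ADD      0 -7
MUL      0
PUSH -7  0 -7
EQ       0
PUSH -8  0 -8
POP      0
LOAD 2   0 6
STORE 2  0
STORE 0  (empty)
PUSH -3  -3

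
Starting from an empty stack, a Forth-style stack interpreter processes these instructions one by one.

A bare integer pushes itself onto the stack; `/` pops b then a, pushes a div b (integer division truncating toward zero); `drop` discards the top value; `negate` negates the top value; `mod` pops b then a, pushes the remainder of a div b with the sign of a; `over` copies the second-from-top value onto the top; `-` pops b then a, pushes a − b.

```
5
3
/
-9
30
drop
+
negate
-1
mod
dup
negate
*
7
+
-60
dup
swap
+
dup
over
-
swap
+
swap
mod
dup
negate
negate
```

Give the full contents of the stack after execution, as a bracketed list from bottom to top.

[-1, -1]

5      -> [5]
3      -> [5, 3]
/      -> [1]
-9     -> [1, -9]
30     -> [1, -9, 30]
drop   -> [1, -9]
+      -> [-8]
negate -> [8]
-1     -> [8, -1]
mod    -> [0]
dup    -> [0, 0]
negate -> [0, 0]
*      -> [0]
7      -> [0, 7]
+      -> [7]
-60    -> [7, -60]
dup    -> [7, -60, -60]
swap   -> [7, -60, -60]
+      -> [7, -120]
dup    -> [7, -120, -120]
over   -> [7, -120, -120, -120]
-      -> [7, -120, 0]
swap   -> [7, 0, -120]
+      -> [7, -120]
swap   -> [-120, 7]
mod    -> [-1]
dup    -> [-1, -1]
negate -> [-1, 1]
negate -> [-1, -1]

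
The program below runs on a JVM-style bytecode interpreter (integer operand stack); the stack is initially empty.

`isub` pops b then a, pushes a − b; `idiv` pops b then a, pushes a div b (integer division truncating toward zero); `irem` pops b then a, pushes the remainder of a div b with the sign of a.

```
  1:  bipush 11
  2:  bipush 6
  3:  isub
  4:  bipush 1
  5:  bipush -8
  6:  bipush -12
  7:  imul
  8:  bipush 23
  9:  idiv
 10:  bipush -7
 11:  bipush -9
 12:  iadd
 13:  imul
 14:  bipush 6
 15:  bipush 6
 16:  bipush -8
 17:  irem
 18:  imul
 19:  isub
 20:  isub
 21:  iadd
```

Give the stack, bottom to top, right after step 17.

bipush 11   11
bipush 6    11 6
isub        5
bipush 1    5 1
bipush -8   5 1 -8
bipush -12  5 1 -8 -12
imul        5 1 96
bipush 23   5 1 96 23
idiv        5 1 4
bipush -7   5 1 4 -7
bipush -9   5 1 4 -7 -9
iadd        5 1 4 -16
imul        5 1 -64
bipush 6    5 1 -64 6
bipush 6    5 1 -64 6 6
bipush -8   5 1 -64 6 6 -8
irem        5 1 -64 6 6

[5, 1, -64, 6, 6]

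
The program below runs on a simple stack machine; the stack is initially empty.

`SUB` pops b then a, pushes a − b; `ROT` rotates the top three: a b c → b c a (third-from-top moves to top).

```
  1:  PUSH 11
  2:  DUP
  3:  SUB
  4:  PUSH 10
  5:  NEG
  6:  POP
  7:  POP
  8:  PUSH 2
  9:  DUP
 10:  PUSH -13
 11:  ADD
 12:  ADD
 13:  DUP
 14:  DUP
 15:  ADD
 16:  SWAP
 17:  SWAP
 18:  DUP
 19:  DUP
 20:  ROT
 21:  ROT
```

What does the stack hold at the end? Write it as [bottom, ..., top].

[-9, -18, -18, -18]

PUSH 11  → 11
DUP      → 11 11
SUB      → 0
PUSH 10  → 0 10
NEG      → 0 -10
POP      → 0
POP      → (empty)
PUSH 2   → 2
DUP      → 2 2
PUSH -13 → 2 2 -13
ADD      → 2 -11
ADD      → -9
DUP      → -9 -9
DUP      → -9 -9 -9
ADD      → -9 -18
SWAP     → -18 -9
SWAP     → -9 -18
DUP      → -9 -18 -18
DUP      → -9 -18 -18 -18
ROT      → -9 -18 -18 -18
ROT      → -9 -18 -18 -18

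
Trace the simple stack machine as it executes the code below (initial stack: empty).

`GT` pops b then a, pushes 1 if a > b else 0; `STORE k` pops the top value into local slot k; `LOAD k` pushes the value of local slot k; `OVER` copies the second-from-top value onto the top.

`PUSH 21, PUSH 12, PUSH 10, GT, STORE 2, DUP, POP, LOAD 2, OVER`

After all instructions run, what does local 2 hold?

1

PUSH 21  21
PUSH 12  21 12
PUSH 10  21 12 10
GT       21 1
STORE 2  21
DUP      21 21
POP      21
LOAD 2   21 1
OVER     21 1 21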